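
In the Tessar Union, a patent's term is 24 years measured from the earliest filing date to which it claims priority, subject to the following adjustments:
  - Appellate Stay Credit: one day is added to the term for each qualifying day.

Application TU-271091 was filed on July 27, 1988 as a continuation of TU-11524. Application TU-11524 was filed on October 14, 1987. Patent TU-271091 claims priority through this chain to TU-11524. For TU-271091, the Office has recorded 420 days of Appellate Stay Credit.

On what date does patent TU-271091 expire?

Earliest priority filing: 14 October 1987.
Base term: 14 October 1987 + 24 years → 14 October 2011.
Appellate Stay Credit: +420 days → 7 December 2012.

2012-12-07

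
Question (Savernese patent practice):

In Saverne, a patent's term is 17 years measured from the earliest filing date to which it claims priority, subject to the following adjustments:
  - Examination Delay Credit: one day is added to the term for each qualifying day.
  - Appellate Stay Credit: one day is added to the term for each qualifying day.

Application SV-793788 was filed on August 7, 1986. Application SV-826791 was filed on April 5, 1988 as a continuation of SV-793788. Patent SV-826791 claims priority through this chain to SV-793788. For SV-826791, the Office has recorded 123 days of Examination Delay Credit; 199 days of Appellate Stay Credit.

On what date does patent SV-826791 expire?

2004-06-24

Earliest priority filing: 7 August 1986.
Base term: 7 August 1986 + 17 years → 7 August 2003.
Examination Delay Credit: +123 days → 8 December 2003.
Appellate Stay Credit: +199 days → 24 June 2004.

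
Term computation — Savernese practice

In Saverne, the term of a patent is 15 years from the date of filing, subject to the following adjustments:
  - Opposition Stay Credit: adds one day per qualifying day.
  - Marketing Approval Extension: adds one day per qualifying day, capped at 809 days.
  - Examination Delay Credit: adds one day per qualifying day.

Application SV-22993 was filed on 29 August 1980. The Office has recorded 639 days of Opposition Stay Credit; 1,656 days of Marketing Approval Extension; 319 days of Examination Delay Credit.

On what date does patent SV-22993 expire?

2000-06-30

Base term: filing date + 15 years → 29 August 1995.
Opposition Stay Credit: +639 days → 29 May 1997.
Marketing Approval Extension: 1656 days claimed exceeds the 809-day cap, so +809 days → 16 August 1999.
Examination Delay Credit: +319 days → 30 June 2000.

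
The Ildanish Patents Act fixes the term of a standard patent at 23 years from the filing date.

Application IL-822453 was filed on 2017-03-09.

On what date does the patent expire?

March 9, 2040

Filing date + 23 years → 9 March 2040.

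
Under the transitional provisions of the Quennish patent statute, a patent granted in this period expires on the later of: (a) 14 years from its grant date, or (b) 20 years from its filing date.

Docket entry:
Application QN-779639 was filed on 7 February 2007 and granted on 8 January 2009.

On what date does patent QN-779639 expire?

(a) grant + 14 years → 8 January 2023.
(b) filing + 20 years → 7 February 2027.
Later of the two: 7 February 2027.

2027-02-07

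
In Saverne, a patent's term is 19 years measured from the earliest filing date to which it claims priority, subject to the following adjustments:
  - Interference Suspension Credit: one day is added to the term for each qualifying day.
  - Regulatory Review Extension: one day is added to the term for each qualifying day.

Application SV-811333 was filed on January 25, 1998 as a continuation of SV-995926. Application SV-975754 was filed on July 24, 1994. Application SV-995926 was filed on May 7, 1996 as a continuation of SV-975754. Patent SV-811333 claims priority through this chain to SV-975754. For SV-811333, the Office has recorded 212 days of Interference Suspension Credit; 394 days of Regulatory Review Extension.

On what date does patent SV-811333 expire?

Earliest priority filing: 24 July 1994.
Base term: 24 July 1994 + 19 years → 24 July 2013.
Interference Suspension Credit: +212 days → 21 February 2014.
Regulatory Review Extension: +394 days → 22 March 2015.

March 22, 2015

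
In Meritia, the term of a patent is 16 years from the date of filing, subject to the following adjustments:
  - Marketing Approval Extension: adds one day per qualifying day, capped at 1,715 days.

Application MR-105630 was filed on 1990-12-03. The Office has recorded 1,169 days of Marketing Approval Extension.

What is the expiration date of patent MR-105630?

Base term: filing date + 16 years → 3 December 2006.
Marketing Approval Extension: 1169 days (within the 1715-day cap) → +1169 days → 14 February 2010.

2010-02-14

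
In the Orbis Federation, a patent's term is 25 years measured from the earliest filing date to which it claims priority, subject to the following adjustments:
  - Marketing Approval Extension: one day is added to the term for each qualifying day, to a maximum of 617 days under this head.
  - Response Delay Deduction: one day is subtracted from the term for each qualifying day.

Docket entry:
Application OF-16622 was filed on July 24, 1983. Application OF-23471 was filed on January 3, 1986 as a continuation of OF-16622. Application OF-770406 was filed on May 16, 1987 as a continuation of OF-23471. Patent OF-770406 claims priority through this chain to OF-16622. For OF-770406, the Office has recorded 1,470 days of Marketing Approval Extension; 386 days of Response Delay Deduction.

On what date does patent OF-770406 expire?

March 12, 2009

Earliest priority filing: 24 July 1983.
Base term: 24 July 1983 + 25 years → 24 July 2008.
Marketing Approval Extension: 1470 days claimed exceeds the 617-day cap, so +617 days → 2 April 2010.
Response Delay Deduction: −386 days → 12 March 2009.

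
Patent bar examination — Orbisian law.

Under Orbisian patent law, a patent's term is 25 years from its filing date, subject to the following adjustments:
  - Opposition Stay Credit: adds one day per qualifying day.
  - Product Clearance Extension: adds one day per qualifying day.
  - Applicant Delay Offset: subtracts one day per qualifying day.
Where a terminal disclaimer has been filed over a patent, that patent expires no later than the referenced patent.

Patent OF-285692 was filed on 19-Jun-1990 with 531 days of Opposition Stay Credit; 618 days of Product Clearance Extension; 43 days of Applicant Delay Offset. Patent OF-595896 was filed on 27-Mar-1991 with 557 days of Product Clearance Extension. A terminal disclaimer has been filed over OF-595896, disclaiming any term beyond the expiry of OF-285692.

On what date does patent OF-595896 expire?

2017-10-05

Natural term of OF-595896:
  Base: filing + 25 years → 27 March 2016.
  Product Clearance Extension: +557 days → 5 October 2017.
Expiry of referenced patent OF-285692:
  Base: filing + 25 years → 19 June 2015.
  Opposition Stay Credit: +531 days → 1 December 2016.
  Product Clearance Extension: +618 days → 11 August 2018.
  Applicant Delay Offset: −43 days → 29 June 2018.
Terminal disclaimer: OF-595896 expires on the earlier of 5 October 2017 and 29 June 2018.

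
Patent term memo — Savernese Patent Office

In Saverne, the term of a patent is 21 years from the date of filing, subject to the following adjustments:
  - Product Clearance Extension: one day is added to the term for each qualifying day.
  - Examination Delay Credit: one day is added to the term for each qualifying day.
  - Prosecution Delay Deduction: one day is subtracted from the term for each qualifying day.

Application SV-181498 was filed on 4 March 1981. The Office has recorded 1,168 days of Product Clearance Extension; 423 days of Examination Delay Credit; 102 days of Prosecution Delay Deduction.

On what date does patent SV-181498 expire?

Base term: filing date + 21 years → 4 March 2002.
Product Clearance Extension: +1168 days → 15 May 2005.
Examination Delay Credit: +423 days → 12 July 2006.
Prosecution Delay Deduction: −102 days → 1 April 2006.

2006-04-01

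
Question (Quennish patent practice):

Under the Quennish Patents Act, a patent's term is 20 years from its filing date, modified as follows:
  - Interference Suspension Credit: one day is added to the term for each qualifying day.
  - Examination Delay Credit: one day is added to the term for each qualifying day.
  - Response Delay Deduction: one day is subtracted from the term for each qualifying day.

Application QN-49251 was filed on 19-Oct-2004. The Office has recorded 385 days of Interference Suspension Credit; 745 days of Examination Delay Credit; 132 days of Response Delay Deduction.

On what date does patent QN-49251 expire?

July 14, 2027

Base term: filing date + 20 years → 19 October 2024.
Interference Suspension Credit: +385 days → 8 November 2025.
Examination Delay Credit: +745 days → 23 November 2027.
Response Delay Deduction: −132 days → 14 July 2027.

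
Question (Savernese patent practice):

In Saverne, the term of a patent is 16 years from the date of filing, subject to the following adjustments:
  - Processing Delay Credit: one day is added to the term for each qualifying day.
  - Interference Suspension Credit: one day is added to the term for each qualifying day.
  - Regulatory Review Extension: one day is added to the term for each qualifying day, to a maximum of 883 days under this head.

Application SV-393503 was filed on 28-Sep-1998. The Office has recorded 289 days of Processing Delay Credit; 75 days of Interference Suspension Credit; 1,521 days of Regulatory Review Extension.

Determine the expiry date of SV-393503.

Base term: filing date + 16 years → 28 September 2014.
Processing Delay Credit: +289 days → 14 July 2015.
Interference Suspension Credit: +75 days → 27 September 2015.
Regulatory Review Extension: 1521 days claimed exceeds the 883-day cap, so +883 days → 26 February 2018.

February 26, 2018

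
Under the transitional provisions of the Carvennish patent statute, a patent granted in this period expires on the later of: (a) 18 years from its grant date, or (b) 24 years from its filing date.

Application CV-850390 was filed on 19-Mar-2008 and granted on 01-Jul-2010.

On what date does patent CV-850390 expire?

2032-03-19

(a) grant + 18 years → 1 July 2028.
(b) filing + 24 years → 19 March 2032.
Later of the two: 19 March 2032.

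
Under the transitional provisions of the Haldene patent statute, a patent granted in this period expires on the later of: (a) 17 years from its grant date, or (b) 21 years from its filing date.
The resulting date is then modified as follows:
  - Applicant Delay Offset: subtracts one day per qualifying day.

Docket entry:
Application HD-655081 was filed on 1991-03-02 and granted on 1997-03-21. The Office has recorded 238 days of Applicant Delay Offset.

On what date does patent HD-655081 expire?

2013-07-26

(a) grant + 17 years → 21 March 2014.
(b) filing + 21 years → 2 March 2012.
Later of the two: 21 March 2014.
Applicant Delay Offset: −238 days → 26 July 2013.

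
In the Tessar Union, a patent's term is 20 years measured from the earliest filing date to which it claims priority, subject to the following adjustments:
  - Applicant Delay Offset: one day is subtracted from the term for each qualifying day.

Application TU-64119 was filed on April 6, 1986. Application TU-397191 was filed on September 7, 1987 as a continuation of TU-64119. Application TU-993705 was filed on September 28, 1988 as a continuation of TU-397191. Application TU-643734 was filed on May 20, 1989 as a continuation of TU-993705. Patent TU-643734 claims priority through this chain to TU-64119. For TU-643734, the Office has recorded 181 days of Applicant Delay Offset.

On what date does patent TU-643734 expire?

Earliest priority filing: 6 April 1986.
Base term: 6 April 1986 + 20 years → 6 April 2006.
Applicant Delay Offset: −181 days → 7 October 2005.

2005-10-07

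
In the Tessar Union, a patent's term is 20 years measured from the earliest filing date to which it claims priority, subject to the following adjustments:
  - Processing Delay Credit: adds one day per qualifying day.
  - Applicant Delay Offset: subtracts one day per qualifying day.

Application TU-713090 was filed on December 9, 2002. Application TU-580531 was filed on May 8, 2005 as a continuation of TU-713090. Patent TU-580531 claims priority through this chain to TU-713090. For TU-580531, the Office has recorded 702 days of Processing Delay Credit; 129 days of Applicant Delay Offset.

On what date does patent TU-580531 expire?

July 4, 2024

Earliest priority filing: 9 December 2002.
Base term: 9 December 2002 + 20 years → 9 December 2022.
Processing Delay Credit: +702 days → 10 November 2024.
Applicant Delay Offset: −129 days → 4 July 2024.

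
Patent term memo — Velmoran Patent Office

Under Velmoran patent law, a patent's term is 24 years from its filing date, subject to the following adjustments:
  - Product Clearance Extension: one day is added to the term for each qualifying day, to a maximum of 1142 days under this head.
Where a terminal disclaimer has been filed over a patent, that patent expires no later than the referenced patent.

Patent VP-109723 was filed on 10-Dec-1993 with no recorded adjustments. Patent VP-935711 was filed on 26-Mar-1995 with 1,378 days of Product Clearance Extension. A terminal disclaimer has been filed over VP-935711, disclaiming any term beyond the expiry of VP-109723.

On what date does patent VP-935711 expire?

2017-12-10

Natural term of VP-935711:
  Base: filing + 24 years → 26 March 2019.
  Product Clearance Extension: 1378 days claimed exceeds the 1142-day cap, so +1142 days → 11 May 2022.
Expiry of referenced patent VP-109723:
  Base: filing + 24 years → 10 December 2017.
Terminal disclaimer: VP-935711 expires on the earlier of 11 May 2022 and 10 December 2017.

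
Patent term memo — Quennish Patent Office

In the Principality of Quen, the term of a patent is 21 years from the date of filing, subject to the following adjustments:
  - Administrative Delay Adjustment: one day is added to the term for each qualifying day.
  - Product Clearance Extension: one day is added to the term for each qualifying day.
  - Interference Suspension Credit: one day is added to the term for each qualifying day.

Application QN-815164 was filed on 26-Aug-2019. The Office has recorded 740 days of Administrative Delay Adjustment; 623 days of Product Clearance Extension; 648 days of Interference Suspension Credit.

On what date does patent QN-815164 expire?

Base term: filing date + 21 years → 26 August 2040.
Administrative Delay Adjustment: +740 days → 5 September 2042.
Product Clearance Extension: +623 days → 20 May 2044.
Interference Suspension Credit: +648 days → 27 February 2046.

February 27, 2046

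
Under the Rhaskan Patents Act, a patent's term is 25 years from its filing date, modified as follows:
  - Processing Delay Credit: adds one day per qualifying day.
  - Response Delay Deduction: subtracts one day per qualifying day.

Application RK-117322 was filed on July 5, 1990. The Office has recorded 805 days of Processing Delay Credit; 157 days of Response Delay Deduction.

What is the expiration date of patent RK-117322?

April 13, 2017

Base term: filing date + 25 years → 5 July 2015.
Processing Delay Credit: +805 days → 17 September 2017.
Response Delay Deduction: −157 days → 13 April 2017.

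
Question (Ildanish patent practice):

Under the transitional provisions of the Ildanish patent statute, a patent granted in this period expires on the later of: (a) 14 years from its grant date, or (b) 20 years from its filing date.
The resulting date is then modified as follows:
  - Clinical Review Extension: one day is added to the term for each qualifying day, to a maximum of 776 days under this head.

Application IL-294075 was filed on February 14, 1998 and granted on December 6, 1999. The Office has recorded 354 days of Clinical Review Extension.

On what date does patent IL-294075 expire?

2019-02-03

(a) grant + 14 years → 6 December 2013.
(b) filing + 20 years → 14 February 2018.
Later of the two: 14 February 2018.
Clinical Review Extension: 354 days (within the 776-day cap) → +354 days → 3 February 2019.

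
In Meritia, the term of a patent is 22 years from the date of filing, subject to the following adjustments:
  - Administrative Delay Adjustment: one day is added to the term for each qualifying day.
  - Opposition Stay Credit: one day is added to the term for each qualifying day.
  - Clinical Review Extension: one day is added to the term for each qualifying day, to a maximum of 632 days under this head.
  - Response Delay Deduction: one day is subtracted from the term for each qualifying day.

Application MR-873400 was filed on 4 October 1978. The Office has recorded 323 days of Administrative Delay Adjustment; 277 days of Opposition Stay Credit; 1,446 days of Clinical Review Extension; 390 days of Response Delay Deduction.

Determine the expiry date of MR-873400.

2003-01-24

Base term: filing date + 22 years → 4 October 2000.
Administrative Delay Adjustment: +323 days → 23 August 2001.
Opposition Stay Credit: +277 days → 27 May 2002.
Clinical Review Extension: 1446 days claimed exceeds the 632-day cap, so +632 days → 18 February 2004.
Response Delay Deduction: −390 days → 24 January 2003.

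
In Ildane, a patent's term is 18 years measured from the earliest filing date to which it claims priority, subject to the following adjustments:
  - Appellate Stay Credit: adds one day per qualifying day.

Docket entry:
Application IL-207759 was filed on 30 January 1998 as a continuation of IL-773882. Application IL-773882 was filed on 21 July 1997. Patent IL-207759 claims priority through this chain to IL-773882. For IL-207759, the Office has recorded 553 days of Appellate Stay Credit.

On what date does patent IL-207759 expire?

Earliest priority filing: 21 July 1997.
Base term: 21 July 1997 + 18 years → 21 July 2015.
Appellate Stay Credit: +553 days → 24 January 2017.

2017-01-24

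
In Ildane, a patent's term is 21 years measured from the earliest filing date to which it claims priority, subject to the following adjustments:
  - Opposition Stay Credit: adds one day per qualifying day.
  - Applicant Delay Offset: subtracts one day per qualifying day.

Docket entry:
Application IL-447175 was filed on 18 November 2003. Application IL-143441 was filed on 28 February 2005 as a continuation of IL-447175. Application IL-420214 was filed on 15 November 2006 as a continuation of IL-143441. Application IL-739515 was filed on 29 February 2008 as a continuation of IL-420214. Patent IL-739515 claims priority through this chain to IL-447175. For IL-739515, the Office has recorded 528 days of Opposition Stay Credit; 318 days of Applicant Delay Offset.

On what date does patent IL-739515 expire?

June 16, 2025

Earliest priority filing: 18 November 2003.
Base term: 18 November 2003 + 21 years → 18 November 2024.
Opposition Stay Credit: +528 days → 30 April 2026.
Applicant Delay Offset: −318 days → 16 June 2025.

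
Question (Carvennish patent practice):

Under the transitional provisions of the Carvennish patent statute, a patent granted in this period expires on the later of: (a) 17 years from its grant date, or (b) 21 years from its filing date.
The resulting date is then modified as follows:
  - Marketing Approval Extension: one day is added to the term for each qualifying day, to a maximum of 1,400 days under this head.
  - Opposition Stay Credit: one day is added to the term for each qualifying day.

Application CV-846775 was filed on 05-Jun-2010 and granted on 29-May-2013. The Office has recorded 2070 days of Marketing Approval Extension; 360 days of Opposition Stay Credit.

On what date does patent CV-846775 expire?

(a) grant + 17 years → 29 May 2030.
(b) filing + 21 years → 5 June 2031.
Later of the two: 5 June 2031.
Marketing Approval Extension: 2070 days claimed exceeds the 1400-day cap, so +1400 days → 5 April 2035.
Opposition Stay Credit: +360 days → 30 March 2036.

March 30, 2036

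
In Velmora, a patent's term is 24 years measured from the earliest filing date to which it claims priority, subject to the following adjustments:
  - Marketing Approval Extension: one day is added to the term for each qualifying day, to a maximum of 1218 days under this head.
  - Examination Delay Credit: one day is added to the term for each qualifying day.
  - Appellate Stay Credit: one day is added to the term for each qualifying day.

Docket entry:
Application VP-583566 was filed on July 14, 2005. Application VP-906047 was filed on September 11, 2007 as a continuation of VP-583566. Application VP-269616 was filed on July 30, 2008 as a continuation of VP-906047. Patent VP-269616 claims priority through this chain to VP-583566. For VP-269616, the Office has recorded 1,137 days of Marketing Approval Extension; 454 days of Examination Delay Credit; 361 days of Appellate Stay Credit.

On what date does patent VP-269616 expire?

2034-11-17

Earliest priority filing: 14 July 2005.
Base term: 14 July 2005 + 24 years → 14 July 2029.
Marketing Approval Extension: 1137 days (within the 1218-day cap) → +1137 days → 24 August 2032.
Examination Delay Credit: +454 days → 21 November 2033.
Appellate Stay Credit: +361 days → 17 November 2034.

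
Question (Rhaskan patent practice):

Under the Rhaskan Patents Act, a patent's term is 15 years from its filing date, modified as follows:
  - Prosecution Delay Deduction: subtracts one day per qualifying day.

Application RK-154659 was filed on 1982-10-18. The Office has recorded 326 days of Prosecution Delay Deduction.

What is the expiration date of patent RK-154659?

Base term: filing date + 15 years → 18 October 1997.
Prosecution Delay Deduction: −326 days → 26 November 1996.

1996-11-26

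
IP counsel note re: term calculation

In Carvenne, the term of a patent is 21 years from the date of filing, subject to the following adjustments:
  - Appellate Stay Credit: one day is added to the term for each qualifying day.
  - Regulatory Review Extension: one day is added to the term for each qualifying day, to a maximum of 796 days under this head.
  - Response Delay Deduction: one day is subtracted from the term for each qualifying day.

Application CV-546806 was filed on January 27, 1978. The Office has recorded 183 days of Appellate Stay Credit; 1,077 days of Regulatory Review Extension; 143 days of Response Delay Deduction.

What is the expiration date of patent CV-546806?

Base term: filing date + 21 years → 27 January 1999.
Appellate Stay Credit: +183 days → 29 July 1999.
Regulatory Review Extension: 1077 days claimed exceeds the 796-day cap, so +796 days → 2 October 2001.
Response Delay Deduction: −143 days → 12 May 2001.

2001-05-12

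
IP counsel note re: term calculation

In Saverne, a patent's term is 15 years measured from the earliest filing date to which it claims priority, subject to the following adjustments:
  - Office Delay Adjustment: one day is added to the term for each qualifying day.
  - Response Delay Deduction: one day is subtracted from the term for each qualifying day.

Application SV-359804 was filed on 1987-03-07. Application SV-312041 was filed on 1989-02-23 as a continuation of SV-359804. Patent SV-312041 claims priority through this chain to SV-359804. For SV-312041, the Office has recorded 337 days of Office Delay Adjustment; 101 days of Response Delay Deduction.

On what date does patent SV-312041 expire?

2002-10-29

Earliest priority filing: 7 March 1987.
Base term: 7 March 1987 + 15 years → 7 March 2002.
Office Delay Adjustment: +337 days → 7 February 2003.
Response Delay Deduction: −101 days → 29 October 2002.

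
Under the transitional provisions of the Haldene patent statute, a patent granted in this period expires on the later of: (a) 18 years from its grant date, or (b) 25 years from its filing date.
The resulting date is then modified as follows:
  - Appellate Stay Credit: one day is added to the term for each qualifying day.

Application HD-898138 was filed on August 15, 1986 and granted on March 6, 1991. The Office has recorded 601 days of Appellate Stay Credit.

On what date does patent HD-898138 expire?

April 7, 2013

(a) grant + 18 years → 6 March 2009.
(b) filing + 25 years → 15 August 2011.
Later of the two: 15 August 2011.
Appellate Stay Credit: +601 days → 7 April 2013.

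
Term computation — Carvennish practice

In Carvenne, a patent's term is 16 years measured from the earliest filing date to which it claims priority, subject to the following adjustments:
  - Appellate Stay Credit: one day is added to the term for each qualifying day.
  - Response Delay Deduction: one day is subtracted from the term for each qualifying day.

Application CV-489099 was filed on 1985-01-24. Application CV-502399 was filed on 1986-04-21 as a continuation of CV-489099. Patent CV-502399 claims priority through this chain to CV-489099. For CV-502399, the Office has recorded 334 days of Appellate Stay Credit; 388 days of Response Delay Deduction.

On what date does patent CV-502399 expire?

Earliest priority filing: 24 January 1985.
Base term: 24 January 1985 + 16 years → 24 January 2001.
Appellate Stay Credit: +334 days → 24 December 2001.
Response Delay Deduction: −388 days → 1 December 2000.

2000-12-01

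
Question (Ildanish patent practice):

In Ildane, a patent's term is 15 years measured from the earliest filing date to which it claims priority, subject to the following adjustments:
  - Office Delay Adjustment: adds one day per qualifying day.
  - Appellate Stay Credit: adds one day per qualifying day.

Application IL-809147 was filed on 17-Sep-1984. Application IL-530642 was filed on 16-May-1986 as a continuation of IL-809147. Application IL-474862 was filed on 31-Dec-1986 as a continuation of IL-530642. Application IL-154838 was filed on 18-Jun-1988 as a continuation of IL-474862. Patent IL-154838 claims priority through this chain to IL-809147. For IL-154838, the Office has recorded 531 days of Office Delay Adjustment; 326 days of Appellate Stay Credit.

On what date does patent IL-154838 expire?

Earliest priority filing: 17 September 1984.
Base term: 17 September 1984 + 15 years → 17 September 1999.
Office Delay Adjustment: +531 days → 1 March 2001.
Appellate Stay Credit: +326 days → 21 January 2002.

January 21, 2002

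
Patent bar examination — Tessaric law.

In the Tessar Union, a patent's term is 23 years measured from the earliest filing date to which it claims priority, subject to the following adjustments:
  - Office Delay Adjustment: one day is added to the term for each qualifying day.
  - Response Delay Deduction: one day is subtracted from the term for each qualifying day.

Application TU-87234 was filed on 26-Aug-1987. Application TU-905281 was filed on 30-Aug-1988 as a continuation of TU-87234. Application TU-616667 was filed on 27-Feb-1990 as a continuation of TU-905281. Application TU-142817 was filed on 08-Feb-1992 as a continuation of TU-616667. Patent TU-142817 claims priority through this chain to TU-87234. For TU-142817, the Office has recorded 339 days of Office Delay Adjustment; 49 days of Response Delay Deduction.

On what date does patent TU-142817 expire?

June 12, 2011

Earliest priority filing: 26 August 1987.
Base term: 26 August 1987 + 23 years → 26 August 2010.
Office Delay Adjustment: +339 days → 31 July 2011.
Response Delay Deduction: −49 days → 12 June 2011.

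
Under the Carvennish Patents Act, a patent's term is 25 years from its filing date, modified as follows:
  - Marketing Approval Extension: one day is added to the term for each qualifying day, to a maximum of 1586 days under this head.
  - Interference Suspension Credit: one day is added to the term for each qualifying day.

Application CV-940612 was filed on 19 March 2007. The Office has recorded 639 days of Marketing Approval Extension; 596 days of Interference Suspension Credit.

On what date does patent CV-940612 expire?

Base term: filing date + 25 years → 19 March 2032.
Marketing Approval Extension: 639 days (within the 1586-day cap) → +639 days → 18 December 2033.
Interference Suspension Credit: +596 days → 6 August 2035.

2035-08-06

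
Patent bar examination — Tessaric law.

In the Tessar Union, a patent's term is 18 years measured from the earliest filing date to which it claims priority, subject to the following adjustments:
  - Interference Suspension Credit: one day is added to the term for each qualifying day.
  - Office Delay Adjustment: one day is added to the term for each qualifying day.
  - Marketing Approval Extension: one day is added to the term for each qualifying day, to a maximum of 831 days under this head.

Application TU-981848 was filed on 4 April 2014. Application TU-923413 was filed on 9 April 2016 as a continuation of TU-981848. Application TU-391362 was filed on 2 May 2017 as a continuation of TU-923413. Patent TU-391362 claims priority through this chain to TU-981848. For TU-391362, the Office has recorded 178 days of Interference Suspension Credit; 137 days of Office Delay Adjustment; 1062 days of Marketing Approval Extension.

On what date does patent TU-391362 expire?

Earliest priority filing: 4 April 2014.
Base term: 4 April 2014 + 18 years → 4 April 2032.
Interference Suspension Credit: +178 days → 29 September 2032.
Office Delay Adjustment: +137 days → 13 February 2033.
Marketing Approval Extension: 1062 days claimed exceeds the 831-day cap, so +831 days → 25 May 2035.

2035-05-25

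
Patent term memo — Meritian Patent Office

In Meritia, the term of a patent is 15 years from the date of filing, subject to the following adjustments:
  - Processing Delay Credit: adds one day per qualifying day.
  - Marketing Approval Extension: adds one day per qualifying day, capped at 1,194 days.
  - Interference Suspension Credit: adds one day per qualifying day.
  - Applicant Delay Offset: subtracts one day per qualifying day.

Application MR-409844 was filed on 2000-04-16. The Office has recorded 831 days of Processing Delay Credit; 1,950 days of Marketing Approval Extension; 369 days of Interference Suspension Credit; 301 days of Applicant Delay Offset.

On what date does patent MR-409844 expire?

Base term: filing date + 15 years → 16 April 2015.
Processing Delay Credit: +831 days → 25 July 2017.
Marketing Approval Extension: 1950 days claimed exceeds the 1194-day cap, so +1194 days → 31 October 2020.
Interference Suspension Credit: +369 days → 4 November 2021.
Applicant Delay Offset: −301 days → 7 January 2021.

2021-01-07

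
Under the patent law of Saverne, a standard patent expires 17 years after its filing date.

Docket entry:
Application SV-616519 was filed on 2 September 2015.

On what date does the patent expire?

Filing date + 17 years → 2 September 2032.

2032-09-02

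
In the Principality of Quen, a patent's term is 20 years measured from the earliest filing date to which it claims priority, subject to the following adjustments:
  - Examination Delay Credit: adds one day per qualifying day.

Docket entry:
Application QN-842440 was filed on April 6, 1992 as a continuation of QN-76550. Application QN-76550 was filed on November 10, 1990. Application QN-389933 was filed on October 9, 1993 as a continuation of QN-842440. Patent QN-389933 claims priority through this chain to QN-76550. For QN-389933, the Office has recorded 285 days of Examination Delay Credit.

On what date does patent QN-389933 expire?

2011-08-22

Earliest priority filing: 10 November 1990.
Base term: 10 November 1990 + 20 years → 10 November 2010.
Examination Delay Credit: +285 days → 22 August 2011.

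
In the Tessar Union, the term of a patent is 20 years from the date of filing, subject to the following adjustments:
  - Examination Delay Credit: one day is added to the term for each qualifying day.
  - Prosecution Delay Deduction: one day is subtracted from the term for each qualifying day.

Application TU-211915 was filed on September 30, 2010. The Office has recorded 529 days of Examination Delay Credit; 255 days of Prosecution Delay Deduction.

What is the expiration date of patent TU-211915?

2031-07-01

Base term: filing date + 20 years → 30 September 2030.
Examination Delay Credit: +529 days → 12 March 2032.
Prosecution Delay Deduction: −255 days → 1 July 2031.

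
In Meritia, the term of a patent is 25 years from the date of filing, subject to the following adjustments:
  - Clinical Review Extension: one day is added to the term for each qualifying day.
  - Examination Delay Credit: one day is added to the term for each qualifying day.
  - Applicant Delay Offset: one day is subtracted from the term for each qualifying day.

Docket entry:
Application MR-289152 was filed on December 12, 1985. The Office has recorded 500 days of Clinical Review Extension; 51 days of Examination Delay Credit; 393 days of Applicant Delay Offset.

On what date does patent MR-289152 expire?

Base term: filing date + 25 years → 12 December 2010.
Clinical Review Extension: +500 days → 25 April 2012.
Examination Delay Credit: +51 days → 15 June 2012.
Applicant Delay Offset: −393 days → 19 May 2011.

2011-05-19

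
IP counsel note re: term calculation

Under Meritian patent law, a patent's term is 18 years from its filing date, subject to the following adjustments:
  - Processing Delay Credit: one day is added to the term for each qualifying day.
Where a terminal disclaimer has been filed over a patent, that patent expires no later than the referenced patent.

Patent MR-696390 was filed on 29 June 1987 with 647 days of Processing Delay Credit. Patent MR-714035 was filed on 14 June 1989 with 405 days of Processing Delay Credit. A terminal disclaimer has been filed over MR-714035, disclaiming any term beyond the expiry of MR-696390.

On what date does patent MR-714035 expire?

2007-04-07

Natural term of MR-714035:
  Base: filing + 18 years → 14 June 2007.
  Processing Delay Credit: +405 days → 23 July 2008.
Expiry of referenced patent MR-696390:
  Base: filing + 18 years → 29 June 2005.
  Processing Delay Credit: +647 days → 7 April 2007.
Terminal disclaimer: MR-714035 expires on the earlier of 23 July 2008 and 7 April 2007.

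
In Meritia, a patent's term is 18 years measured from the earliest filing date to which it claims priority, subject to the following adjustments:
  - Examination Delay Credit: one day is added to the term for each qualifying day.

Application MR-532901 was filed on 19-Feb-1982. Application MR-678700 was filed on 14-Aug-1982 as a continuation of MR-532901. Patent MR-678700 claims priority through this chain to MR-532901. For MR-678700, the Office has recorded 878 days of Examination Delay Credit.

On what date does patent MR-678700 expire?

2002-07-16

Earliest priority filing: 19 February 1982.
Base term: 19 February 1982 + 18 years → 19 February 2000.
Examination Delay Credit: +878 days → 16 July 2002.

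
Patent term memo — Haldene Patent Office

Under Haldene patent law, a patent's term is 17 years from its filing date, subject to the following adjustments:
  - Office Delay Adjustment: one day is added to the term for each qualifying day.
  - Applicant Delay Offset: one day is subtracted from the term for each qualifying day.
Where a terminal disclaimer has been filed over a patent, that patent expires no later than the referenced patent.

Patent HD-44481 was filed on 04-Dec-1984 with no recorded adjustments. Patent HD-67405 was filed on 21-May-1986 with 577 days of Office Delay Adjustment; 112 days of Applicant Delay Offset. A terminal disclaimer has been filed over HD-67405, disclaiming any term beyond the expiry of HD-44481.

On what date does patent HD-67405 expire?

2001-12-04

Natural term of HD-67405:
  Base: filing + 17 years → 21 May 2003.
  Office Delay Adjustment: +577 days → 18 December 2004.
  Applicant Delay Offset: −112 days → 28 August 2004.
Expiry of referenced patent HD-44481:
  Base: filing + 17 years → 4 December 2001.
Terminal disclaimer: HD-67405 expires on the earlier of 28 August 2004 and 4 December 2001.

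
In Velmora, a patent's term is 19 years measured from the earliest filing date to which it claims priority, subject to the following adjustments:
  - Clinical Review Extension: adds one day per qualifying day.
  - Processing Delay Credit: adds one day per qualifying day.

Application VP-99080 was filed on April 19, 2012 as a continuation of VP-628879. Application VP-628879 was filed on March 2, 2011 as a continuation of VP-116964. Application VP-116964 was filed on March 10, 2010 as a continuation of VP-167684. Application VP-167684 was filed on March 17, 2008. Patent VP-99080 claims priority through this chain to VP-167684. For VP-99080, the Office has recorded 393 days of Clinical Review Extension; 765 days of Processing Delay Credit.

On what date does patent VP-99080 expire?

2030-05-18

Earliest priority filing: 17 March 2008.
Base term: 17 March 2008 + 19 years → 17 March 2027.
Clinical Review Extension: +393 days → 13 April 2028.
Processing Delay Credit: +765 days → 18 May 2030.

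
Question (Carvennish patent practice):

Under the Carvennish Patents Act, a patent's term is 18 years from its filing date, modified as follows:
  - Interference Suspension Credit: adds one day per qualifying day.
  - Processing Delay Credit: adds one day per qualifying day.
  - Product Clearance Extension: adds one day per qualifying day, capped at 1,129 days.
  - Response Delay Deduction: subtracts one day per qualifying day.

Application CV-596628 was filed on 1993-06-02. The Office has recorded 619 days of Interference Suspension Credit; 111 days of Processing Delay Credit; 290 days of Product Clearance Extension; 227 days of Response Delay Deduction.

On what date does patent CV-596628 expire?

Base term: filing date + 18 years → 2 June 2011.
Interference Suspension Credit: +619 days → 10 February 2013.
Processing Delay Credit: +111 days → 1 June 2013.
Product Clearance Extension: 290 days (within the 1129-day cap) → +290 days → 18 March 2014.
Response Delay Deduction: −227 days → 3 August 2013.

August 3, 2013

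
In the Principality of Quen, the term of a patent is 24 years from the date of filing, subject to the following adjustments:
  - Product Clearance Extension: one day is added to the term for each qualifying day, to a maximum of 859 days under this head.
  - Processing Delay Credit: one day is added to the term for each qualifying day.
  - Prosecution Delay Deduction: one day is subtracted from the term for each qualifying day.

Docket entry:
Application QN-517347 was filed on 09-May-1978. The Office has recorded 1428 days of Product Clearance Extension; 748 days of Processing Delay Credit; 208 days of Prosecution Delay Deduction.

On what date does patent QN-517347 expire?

Base term: filing date + 24 years → 9 May 2002.
Product Clearance Extension: 1428 days claimed exceeds the 859-day cap, so +859 days → 14 September 2004.
Processing Delay Credit: +748 days → 2 October 2006.
Prosecution Delay Deduction: −208 days → 8 March 2006.

2006-03-08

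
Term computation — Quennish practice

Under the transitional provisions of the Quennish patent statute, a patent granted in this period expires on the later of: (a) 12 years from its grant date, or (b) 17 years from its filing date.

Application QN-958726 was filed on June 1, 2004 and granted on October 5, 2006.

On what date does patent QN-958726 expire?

June 1, 2021

(a) grant + 12 years → 5 October 2018.
(b) filing + 17 years → 1 June 2021.
Later of the two: 1 June 2021.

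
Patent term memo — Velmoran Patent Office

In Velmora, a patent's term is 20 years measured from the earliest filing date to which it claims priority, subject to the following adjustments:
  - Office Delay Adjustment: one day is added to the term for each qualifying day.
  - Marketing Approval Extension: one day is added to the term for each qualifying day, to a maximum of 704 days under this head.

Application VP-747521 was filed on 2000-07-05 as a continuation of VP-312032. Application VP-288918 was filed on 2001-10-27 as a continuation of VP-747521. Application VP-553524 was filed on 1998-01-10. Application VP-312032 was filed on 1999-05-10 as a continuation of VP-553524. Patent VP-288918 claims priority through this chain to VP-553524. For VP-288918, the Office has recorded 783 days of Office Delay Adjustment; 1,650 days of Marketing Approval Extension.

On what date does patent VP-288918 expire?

Earliest priority filing: 10 January 1998.
Base term: 10 January 1998 + 20 years → 10 January 2018.
Office Delay Adjustment: +783 days → 3 March 2020.
Marketing Approval Extension: 1650 days claimed exceeds the 704-day cap, so +704 days → 5 February 2022.

2022-02-05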